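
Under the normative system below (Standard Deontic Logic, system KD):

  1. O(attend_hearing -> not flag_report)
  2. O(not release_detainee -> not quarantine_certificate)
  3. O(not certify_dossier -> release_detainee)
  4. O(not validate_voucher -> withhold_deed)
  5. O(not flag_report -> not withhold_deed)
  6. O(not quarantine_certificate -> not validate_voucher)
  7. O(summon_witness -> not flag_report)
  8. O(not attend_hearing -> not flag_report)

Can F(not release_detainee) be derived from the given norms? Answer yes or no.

Yes

Premises 1 and 8 cover both cases: O(attend_hearing -> not flag_report) and O(not attend_hearing -> not flag_report). Since attend_hearing ∨ not attend_hearing is a tautology, O(not flag_report) follows.
With premise 5, O(not flag_report -> not withhold_deed), the K-axiom yields O(not withhold_deed).
The contrapositive of premise 4 (O(not validate_voucher -> withhold_deed)) is O(not withhold_deed -> validate_voucher), and O(not withhold_deed) is already established, so O(validate_voucher).
Premise 6, O(not quarantine_certificate -> not validate_voucher), contraposes to O(validate_voucher -> quarantine_certificate); with O(validate_voucher) we get O(quarantine_certificate).
The contrapositive of premise 2 (O(not release_detainee -> not quarantine_certificate)) is O(quarantine_certificate -> release_detainee), and O(quarantine_certificate) is already established, so O(release_detainee).
Premises 3, 7 do not contribute to this derivation.
So O(release_detainee) holds, i.e. F(not release_detainee). The claim follows.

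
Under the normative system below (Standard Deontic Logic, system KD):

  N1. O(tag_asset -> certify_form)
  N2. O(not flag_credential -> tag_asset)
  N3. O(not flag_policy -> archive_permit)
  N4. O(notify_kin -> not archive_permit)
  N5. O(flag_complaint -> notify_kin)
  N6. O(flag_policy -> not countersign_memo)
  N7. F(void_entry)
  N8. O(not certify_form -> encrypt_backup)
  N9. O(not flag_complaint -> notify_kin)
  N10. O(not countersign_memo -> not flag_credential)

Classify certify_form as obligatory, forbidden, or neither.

Obligatory

Premises 5 and 9 are O(flag_complaint -> notify_kin) and O(not flag_complaint -> notify_kin); every ideal world satisfies flag_complaint or not flag_complaint, so in either case notify_kin holds — hence O(notify_kin).
Applying K to premise 4 (O(notify_kin -> not archive_permit)) and O(notify_kin) yields O(not archive_permit).
The contrapositive of premise 3 (O(not flag_policy -> archive_permit)) is O(not archive_permit -> flag_policy), and O(not archive_permit) is already established, so O(flag_policy).
Premise 6 is O(flag_policy -> not countersign_memo); since O(flag_policy), deontic closure gives O(not countersign_memo).
Applying K to premise 10 (O(not countersign_memo -> not flag_credential)) and O(not countersign_memo) yields O(not flag_credential).
Premise 2 is O(not flag_credential -> tag_asset); since O(not flag_credential), deontic closure gives O(tag_asset).
With premise 1, O(tag_asset -> certify_form), the K-axiom yields O(certify_form).
Premises 7, 8 do not contribute to this derivation.
Hence certify_form is obligatory.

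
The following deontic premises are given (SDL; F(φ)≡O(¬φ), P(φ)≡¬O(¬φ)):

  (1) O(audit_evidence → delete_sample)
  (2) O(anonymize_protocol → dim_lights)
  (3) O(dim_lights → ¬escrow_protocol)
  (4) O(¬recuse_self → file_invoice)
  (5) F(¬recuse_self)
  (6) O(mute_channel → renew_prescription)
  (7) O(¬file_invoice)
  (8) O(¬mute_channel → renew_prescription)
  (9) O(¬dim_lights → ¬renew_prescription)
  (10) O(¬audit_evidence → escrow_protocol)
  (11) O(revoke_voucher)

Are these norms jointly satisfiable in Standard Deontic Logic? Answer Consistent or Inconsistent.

Consistent

Premise 4 is O(¬recuse_self → file_invoice), but O(¬recuse_self) is not derivable from the premises, so it does not yield O(file_invoice).
So O(file_invoice) is not derivable, and the apparent clash with O(¬file_invoice) does not arise.
A world satisfying every obligation exists (e.g. anonymize_protocol=false, audit_evidence=true, delete_sample=true, dim_lights=true, escrow_protocol=false, file_invoice=false, mute_channel=false, recuse_self=true, renew_prescription=true, revoke_voucher=true); no atom is both obligatory and forbidden, so the set is consistent.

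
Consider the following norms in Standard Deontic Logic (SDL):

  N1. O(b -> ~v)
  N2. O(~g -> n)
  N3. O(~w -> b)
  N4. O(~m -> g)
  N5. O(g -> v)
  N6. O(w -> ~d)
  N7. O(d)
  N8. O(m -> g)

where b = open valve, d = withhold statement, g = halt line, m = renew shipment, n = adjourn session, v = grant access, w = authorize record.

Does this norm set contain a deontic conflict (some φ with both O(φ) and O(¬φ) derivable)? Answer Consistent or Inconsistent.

Premises 8 and 4 cover both cases: O(m -> g) and O(~m -> g). Since m ∨ ~m is a tautology, O(g) follows.
With premise 5, O(g -> v), the K-axiom yields O(v).
Premise 1, O(b -> ~v), contraposes to O(v -> ~b); with O(v) we get O(~b).
The contrapositive of premise 3 (O(~w -> b)) is O(~b -> w), and O(~b) is already established, so O(w).
From O(w) and premise 6, O(w -> ~d), we obtain O(~d).
Yet premise 7 states O(d).
We now have both O(~d) and O(d) — d is simultaneously obligatory and forbidden, violating the D-axiom.

Inconsistent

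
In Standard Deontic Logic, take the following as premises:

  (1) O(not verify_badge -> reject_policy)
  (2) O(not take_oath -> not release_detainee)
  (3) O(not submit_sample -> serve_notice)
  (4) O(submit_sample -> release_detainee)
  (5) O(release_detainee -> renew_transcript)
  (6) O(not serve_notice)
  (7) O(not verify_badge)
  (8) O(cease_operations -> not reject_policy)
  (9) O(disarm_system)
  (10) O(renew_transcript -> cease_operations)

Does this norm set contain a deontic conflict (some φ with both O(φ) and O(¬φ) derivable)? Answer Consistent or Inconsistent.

Premise 7 states O(not verify_badge) outright.
Premise 1 is O(not verify_badge -> reject_policy); since O(not verify_badge), deontic closure gives O(reject_policy).
Premise 8 is O(cease_operations -> not reject_policy); contrapositively O(reject_policy -> not cease_operations). Since O(reject_policy) holds, K gives O(not cease_operations).
The contrapositive of premise 10 (O(renew_transcript -> cease_operations)) is O(not cease_operations -> not renew_transcript), and O(not cease_operations) is already established, so O(not renew_transcript).
Premise 5 is O(release_detainee -> renew_transcript); contrapositively O(not renew_transcript -> not release_detainee). Since O(not renew_transcript) holds, K gives O(not release_detainee).
Premise 4 is O(submit_sample -> release_detainee); contrapositively O(not release_detainee -> not submit_sample). Since O(not release_detainee) holds, K gives O(not submit_sample).
Premise 3 is O(not submit_sample -> serve_notice); since O(not submit_sample), deontic closure gives O(serve_notice).
However, premise 6 gives O(not serve_notice).
We now have both O(serve_notice) and O(not serve_notice) — serve_notice is simultaneously obligatory and forbidden, violating the D-axiom.

Inconsistent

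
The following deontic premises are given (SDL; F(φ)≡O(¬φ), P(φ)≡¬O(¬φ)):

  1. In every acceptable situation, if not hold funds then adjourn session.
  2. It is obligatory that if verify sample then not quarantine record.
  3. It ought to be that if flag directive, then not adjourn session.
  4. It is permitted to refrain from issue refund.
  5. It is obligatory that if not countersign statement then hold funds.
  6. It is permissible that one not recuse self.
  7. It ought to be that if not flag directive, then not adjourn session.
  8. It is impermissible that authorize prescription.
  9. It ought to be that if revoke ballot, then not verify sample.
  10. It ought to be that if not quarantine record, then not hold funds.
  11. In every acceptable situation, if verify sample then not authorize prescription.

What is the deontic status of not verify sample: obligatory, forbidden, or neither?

Premises 7 and 3 are O(¬flag_directive → ¬adjourn_session) and O(flag_directive → ¬adjourn_session); every ideal world satisfies ¬flag_directive or flag_directive, so in either case ¬adjourn_session holds — hence O(¬adjourn_session).
The contrapositive of premise 1 (O(¬hold_funds → adjourn_session)) is O(¬adjourn_session → hold_funds), and O(¬adjourn_session) is already established, so O(hold_funds).
Premise 10 is O(¬quarantine_record → ¬hold_funds); contrapositively O(hold_funds → quarantine_record). Since O(hold_funds) holds, K gives O(quarantine_record).
Premise 2 is O(verify_sample → ¬quarantine_record); contrapositively O(quarantine_record → ¬verify_sample). Since O(quarantine_record) holds, K gives O(¬verify_sample).
Premises 4, 5, 6, 8, 9, 11 do not contribute to this derivation.
Hence ¬verify_sample is obligatory.

Obligatory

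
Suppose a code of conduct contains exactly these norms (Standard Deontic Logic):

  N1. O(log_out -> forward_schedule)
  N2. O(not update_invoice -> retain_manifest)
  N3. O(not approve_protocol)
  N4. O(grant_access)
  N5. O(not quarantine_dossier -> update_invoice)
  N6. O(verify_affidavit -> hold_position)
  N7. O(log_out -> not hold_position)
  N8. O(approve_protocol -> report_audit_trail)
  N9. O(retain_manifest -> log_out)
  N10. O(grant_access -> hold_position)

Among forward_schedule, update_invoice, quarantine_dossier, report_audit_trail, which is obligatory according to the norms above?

update_invoice

Premise 4 states O(grant_access) outright.
With premise 10, O(grant_access -> hold_position), the K-axiom yields O(hold_position).
Premise 7, O(log_out -> not hold_position), contraposes to O(hold_position -> not log_out); with O(hold_position) we get O(not log_out).
Premise 9 is O(retain_manifest -> log_out); contrapositively O(not log_out -> not retain_manifest). Since O(not log_out) holds, K gives O(not retain_manifest).
The contrapositive of premise 2 (O(not update_invoice -> retain_manifest)) is O(not retain_manifest -> update_invoice), and O(not retain_manifest) is already established, so O(update_invoice).
So O(update_invoice) holds — update_invoice is obligatory. None of the other listed options is made obligatory by any chain of premises.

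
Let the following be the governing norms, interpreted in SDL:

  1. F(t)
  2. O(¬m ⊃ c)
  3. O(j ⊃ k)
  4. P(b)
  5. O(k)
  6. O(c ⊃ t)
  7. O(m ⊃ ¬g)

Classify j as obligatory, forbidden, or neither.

Neither

Premise 3 is O(j ⊃ k); even if O(k) held, inferring O(j) would be affirming the consequent — invalid.
No premise or chain of K-axiom applications forces O(j), and none forces O(¬j). So j is neither obligatory nor forbidden under these norms.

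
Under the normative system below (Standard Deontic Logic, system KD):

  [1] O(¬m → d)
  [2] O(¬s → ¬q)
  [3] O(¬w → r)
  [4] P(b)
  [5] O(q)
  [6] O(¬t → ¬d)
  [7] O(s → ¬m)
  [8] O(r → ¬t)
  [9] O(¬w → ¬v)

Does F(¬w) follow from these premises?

Premise 5 gives O(q).
Premise 2, O(¬s → ¬q), contraposes to O(q → s); with O(q) we get O(s).
Applying K to premise 7 (O(s → ¬m)) and O(s) yields O(¬m).
From O(¬m) and premise 1, O(¬m → d), we obtain O(d).
Premise 6 is O(¬t → ¬d); contrapositively O(d → t). Since O(d) holds, K gives O(t).
Premise 8, O(r → ¬t), contraposes to O(t → ¬r); with O(t) we get O(¬r).
Premise 3 is O(¬w → r); contrapositively O(¬r → w). Since O(¬r) holds, K gives O(w).
Premises 4, 9 do not contribute to this derivation.
So O(w) holds, i.e. F(¬w). The claim follows.

Yes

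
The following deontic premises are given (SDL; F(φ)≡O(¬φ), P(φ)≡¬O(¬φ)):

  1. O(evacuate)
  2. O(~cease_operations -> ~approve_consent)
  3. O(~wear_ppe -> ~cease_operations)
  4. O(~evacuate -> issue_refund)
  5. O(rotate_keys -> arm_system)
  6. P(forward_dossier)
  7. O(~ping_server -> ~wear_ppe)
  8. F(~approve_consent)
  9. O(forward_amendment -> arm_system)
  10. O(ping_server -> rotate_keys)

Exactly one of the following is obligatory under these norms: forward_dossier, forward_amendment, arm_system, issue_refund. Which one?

Premise 8 is F(~approve_consent), i.e. O(approve_consent).
Premise 2, O(~cease_operations -> ~approve_consent), contraposes to O(approve_consent -> cease_operations); with O(approve_consent) we get O(cease_operations).
Premise 3 is O(~wear_ppe -> ~cease_operations); contrapositively O(cease_operations -> wear_ppe). Since O(cease_operations) holds, K gives O(wear_ppe).
The contrapositive of premise 7 (O(~ping_server -> ~wear_ppe)) is O(wear_ppe -> ping_server), and O(wear_ppe) is already established, so O(ping_server).
Premise 10 is O(ping_server -> rotate_keys); since O(ping_server), deontic closure gives O(rotate_keys).
With premise 5, O(rotate_keys -> arm_system), the K-axiom yields O(arm_system).
So O(arm_system) holds — arm_system is obligatory. None of the other listed options is made obligatory by any chain of premises.

arm_system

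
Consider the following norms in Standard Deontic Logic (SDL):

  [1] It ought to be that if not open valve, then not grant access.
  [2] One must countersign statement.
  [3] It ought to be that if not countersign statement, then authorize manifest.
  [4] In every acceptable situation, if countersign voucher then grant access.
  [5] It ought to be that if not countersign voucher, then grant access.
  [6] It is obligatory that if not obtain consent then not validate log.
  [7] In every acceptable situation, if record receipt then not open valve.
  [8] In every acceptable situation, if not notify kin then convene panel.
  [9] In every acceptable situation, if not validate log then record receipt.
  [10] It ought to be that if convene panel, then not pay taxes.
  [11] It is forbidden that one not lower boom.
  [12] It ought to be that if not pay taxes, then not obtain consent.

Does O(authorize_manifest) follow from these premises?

Premise 3 is O(¬countersign_statement → authorize_manifest), but O(¬countersign_statement) is not derivable from the premises, so it does not yield O(authorize_manifest).
No other premise forces O(authorize_manifest). An ideal world satisfying every premise can still have authorize_manifest false, so O(authorize_manifest) is not derivable.

No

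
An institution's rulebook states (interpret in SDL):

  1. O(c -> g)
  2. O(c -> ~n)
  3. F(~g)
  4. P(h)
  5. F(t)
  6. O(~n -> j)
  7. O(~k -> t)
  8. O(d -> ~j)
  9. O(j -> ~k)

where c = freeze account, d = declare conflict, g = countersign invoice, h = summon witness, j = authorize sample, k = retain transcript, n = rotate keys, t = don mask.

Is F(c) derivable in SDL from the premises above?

Premise 5, F(t), is equivalent to O(~t).
The contrapositive of premise 7 (O(~k -> t)) is O(~t -> k), and O(~t) is already established, so O(k).
Premise 9 is O(j -> ~k); contrapositively O(k -> ~j). Since O(k) holds, K gives O(~j).
Premise 6, O(~n -> j), contraposes to O(~j -> n); with O(~j) we get O(n).
The contrapositive of premise 2 (O(c -> ~n)) is O(n -> ~c), and O(n) is already established, so O(~c).
Premises 1, 3, 4, 8 do not contribute to this derivation.
So O(~c) holds, i.e. F(c). The claim follows.

Yes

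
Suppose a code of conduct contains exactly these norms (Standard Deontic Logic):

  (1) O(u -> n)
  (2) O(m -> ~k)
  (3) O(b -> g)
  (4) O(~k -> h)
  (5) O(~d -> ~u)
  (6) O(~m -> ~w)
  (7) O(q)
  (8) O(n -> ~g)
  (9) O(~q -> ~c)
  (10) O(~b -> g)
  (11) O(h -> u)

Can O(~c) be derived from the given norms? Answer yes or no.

Premise 9 is O(~q -> ~c), but O(~q) is not derivable from the premises, so it does not yield O(~c).
No other premise forces O(~c). An ideal world satisfying every premise can still have ~c false, so O(~c) is not derivable.

No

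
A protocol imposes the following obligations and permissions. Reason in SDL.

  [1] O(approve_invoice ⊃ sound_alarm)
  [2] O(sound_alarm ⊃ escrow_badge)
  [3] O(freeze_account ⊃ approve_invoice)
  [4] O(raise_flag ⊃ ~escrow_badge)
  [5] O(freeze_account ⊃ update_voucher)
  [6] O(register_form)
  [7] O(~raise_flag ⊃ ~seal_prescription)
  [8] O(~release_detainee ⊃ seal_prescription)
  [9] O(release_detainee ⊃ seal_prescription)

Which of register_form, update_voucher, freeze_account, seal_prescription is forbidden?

Premises 8 and 9 cover both cases: O(~release_detainee ⊃ seal_prescription) and O(release_detainee ⊃ seal_prescription). Since ~release_detainee ∨ release_detainee is a tautology, O(seal_prescription) follows.
The contrapositive of premise 7 (O(~raise_flag ⊃ ~seal_prescription)) is O(seal_prescription ⊃ raise_flag), and O(seal_prescription) is already established, so O(raise_flag).
From O(raise_flag) and premise 4, O(raise_flag ⊃ ~escrow_badge), we obtain O(~escrow_badge).
Premise 2, O(sound_alarm ⊃ escrow_badge), contraposes to O(~escrow_badge ⊃ ~sound_alarm); with O(~escrow_badge) we get O(~sound_alarm).
Premise 1 is O(approve_invoice ⊃ sound_alarm); contrapositively O(~sound_alarm ⊃ ~approve_invoice). Since O(~sound_alarm) holds, K gives O(~approve_invoice).
Premise 3, O(freeze_account ⊃ approve_invoice), contraposes to O(~approve_invoice ⊃ ~freeze_account); with O(~approve_invoice) we get O(~freeze_account).
So O(~freeze_account) holds, i.e. freeze_account is forbidden. None of the other listed options is forbidden under the premises.

freeze_account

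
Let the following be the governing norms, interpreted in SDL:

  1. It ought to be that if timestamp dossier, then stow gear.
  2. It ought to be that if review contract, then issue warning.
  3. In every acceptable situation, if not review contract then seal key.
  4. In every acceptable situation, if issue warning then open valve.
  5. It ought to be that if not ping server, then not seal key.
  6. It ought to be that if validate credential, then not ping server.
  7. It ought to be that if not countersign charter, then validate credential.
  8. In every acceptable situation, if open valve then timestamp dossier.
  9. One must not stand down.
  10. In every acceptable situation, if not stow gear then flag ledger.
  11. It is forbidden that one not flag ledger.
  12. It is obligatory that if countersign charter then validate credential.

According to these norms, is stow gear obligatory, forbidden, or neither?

By case analysis on ¬countersign_charter: premise 7 gives O(¬countersign_charter → validate_credential) and premise 12 gives O(countersign_charter → validate_credential), so O(validate_credential) either way.
Applying K to premise 6 (O(validate_credential → ¬ping_server)) and O(validate_credential) yields O(¬ping_server).
Applying K to premise 5 (O(¬ping_server → ¬seal_key)) and O(¬ping_server) yields O(¬seal_key).
The contrapositive of premise 3 (O(¬review_contract → seal_key)) is O(¬seal_key → review_contract), and O(¬seal_key) is already established, so O(review_contract).
Applying K to premise 2 (O(review_contract → issue_warning)) and O(review_contract) yields O(issue_warning).
With premise 4, O(issue_warning → open_valve), the K-axiom yields O(open_valve).
Premise 8 is O(open_valve → timestamp_dossier); since O(open_valve), deontic closure gives O(timestamp_dossier).
Premise 1 is O(timestamp_dossier → stow_gear); since O(timestamp_dossier), deontic closure gives O(stow_gear).
Premises 9, 10, 11 do not contribute to this derivation.
Hence stow_gear is obligatory.

Obligatory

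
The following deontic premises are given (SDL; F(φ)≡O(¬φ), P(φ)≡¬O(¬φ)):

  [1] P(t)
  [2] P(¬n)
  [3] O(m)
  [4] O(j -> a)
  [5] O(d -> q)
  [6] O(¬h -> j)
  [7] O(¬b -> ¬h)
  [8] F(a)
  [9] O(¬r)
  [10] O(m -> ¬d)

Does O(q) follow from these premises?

No

Premise 5 is O(d -> q), but O(d) is not derivable from the premises, so it does not yield O(q).
No other premise forces O(q). An ideal world satisfying every premise can still have q false, so O(q) is not derivable.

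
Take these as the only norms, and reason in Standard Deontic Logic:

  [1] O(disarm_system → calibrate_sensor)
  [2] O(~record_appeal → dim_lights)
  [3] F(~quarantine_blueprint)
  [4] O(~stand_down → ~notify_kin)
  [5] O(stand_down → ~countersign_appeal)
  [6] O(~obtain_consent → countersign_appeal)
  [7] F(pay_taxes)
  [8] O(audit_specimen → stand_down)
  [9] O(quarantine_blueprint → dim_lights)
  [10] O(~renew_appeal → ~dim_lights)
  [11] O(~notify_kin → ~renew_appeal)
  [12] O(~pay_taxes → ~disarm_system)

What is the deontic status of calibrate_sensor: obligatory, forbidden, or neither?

Neither

Premise 1 is O(disarm_system → calibrate_sensor), but O(disarm_system) is not derivable from the premises, so it does not yield O(calibrate_sensor).
No premise or chain of K-axiom applications forces O(calibrate_sensor), and none forces O(~calibrate_sensor). So calibrate_sensor is neither obligatory nor forbidden under these norms.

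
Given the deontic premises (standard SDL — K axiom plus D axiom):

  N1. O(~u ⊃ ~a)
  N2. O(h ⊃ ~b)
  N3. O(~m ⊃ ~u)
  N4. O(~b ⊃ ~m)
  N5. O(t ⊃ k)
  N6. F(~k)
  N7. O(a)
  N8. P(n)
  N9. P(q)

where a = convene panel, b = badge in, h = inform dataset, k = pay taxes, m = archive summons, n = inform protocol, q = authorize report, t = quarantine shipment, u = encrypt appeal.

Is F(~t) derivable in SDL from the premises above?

Premise 5 is O(t ⊃ k); even if O(k) held, inferring O(t) would be affirming the consequent — invalid.
No other premise forces O(t). An ideal world satisfying every premise can still have ~t true, so F(~t) is not derivable.

No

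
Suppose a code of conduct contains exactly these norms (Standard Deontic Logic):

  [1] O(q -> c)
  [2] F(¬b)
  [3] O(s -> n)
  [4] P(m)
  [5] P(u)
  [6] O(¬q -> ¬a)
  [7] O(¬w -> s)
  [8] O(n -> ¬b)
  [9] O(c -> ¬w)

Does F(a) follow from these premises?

Premise 2 is F(¬b), i.e. O(b).
Premise 8, O(n -> ¬b), contraposes to O(b -> ¬n); with O(b) we get O(¬n).
The contrapositive of premise 3 (O(s -> n)) is O(¬n -> ¬s), and O(¬n) is already established, so O(¬s).
The contrapositive of premise 7 (O(¬w -> s)) is O(¬s -> w), and O(¬s) is already established, so O(w).
Premise 9 is O(c -> ¬w); contrapositively O(w -> ¬c). Since O(w) holds, K gives O(¬c).
Premise 1, O(q -> c), contraposes to O(¬c -> ¬q); with O(¬c) we get O(¬q).
Premise 6 is O(¬q -> ¬a); since O(¬q), deontic closure gives O(¬a).
Premises 4, 5 do not contribute to this derivation.
So O(¬a) holds, i.e. F(a). The claim follows.

Yes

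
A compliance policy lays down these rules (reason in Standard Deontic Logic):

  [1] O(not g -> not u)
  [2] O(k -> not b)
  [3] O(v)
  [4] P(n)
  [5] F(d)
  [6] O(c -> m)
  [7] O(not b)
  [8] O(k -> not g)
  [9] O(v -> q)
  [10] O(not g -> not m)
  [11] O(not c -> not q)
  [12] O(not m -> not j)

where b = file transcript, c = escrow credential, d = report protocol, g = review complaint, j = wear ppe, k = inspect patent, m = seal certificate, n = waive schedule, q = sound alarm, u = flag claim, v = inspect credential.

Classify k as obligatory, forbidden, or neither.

Premise 3 gives O(v).
Applying K to premise 9 (O(v -> q)) and O(v) yields O(q).
The contrapositive of premise 11 (O(not c -> not q)) is O(q -> c), and O(q) is already established, so O(c).
From O(c) and premise 6, O(c -> m), we obtain O(m).
Premise 10 is O(not g -> not m); contrapositively O(m -> g). Since O(m) holds, K gives O(g).
Premise 8 is O(k -> not g); contrapositively O(g -> not k). Since O(g) holds, K gives O(not k).
Premises 1, 2, 4, 5, 7, 12 do not contribute to this derivation.
Thus O(not k), which is F(k): k is forbidden.

Forbidden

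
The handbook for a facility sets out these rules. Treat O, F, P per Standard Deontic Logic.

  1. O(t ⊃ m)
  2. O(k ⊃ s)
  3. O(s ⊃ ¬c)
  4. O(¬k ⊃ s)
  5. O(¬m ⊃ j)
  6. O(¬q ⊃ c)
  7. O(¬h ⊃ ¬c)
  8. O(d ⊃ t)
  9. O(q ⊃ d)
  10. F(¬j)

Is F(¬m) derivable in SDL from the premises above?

Yes

Premises 2 and 4 are O(k ⊃ s) and O(¬k ⊃ s); every ideal world satisfies k or ¬k, so in either case s holds — hence O(s).
Premise 3 is O(s ⊃ ¬c); since O(s), deontic closure gives O(¬c).
Premise 6 is O(¬q ⊃ c); contrapositively O(¬c ⊃ q). Since O(¬c) holds, K gives O(q).
Applying K to premise 9 (O(q ⊃ d)) and O(q) yields O(d).
With premise 8, O(d ⊃ t), the K-axiom yields O(t).
With premise 1, O(t ⊃ m), the K-axiom yields O(m).
Premises 5, 7, 10 do not contribute to this derivation.
So O(m) holds, i.e. F(¬m). The claim follows.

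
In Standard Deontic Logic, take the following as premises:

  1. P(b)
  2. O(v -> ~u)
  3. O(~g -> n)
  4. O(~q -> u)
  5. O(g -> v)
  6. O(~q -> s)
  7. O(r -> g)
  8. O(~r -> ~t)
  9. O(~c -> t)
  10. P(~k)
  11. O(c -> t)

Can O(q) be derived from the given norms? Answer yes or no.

Premises 9 and 11 are O(~c -> t) and O(c -> t); every ideal world satisfies ~c or c, so in either case t holds — hence O(t).
Premise 8 is O(~r -> ~t); contrapositively O(t -> r). Since O(t) holds, K gives O(r).
With premise 7, O(r -> g), the K-axiom yields O(g).
From O(g) and premise 5, O(g -> v), we obtain O(v).
From O(v) and premise 2, O(v -> ~u), we obtain O(~u).
Premise 4 is O(~q -> u); contrapositively O(~u -> q). Since O(~u) holds, K gives O(q).
Premises 1, 3, 6, 10 do not contribute to this derivation.
So O(q) follows.

Yes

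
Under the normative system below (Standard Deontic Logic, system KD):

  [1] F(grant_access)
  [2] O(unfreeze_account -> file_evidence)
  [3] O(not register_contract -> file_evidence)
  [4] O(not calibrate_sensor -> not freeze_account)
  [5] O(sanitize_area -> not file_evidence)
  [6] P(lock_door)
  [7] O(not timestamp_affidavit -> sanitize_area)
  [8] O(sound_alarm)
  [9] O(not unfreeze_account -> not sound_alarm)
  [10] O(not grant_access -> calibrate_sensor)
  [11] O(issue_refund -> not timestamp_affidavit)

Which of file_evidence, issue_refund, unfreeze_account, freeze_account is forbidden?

issue_refund

Premise 8 gives O(sound_alarm).
Premise 9, O(not unfreeze_account -> not sound_alarm), contraposes to O(sound_alarm -> unfreeze_account); with O(sound_alarm) we get O(unfreeze_account).
Applying K to premise 2 (O(unfreeze_account -> file_evidence)) and O(unfreeze_account) yields O(file_evidence).
Premise 5, O(sanitize_area -> not file_evidence), contraposes to O(file_evidence -> not sanitize_area); with O(file_evidence) we get O(not sanitize_area).
Premise 7, O(not timestamp_affidavit -> sanitize_area), contraposes to O(not sanitize_area -> timestamp_affidavit); with O(not sanitize_area) we get O(timestamp_affidavit).
Premise 11, O(issue_refund -> not timestamp_affidavit), contraposes to O(timestamp_affidavit -> not issue_refund); with O(timestamp_affidavit) we get O(not issue_refund).
So O(not issue_refund) holds, i.e. issue_refund is forbidden. None of the other listed options is forbidden under the premises.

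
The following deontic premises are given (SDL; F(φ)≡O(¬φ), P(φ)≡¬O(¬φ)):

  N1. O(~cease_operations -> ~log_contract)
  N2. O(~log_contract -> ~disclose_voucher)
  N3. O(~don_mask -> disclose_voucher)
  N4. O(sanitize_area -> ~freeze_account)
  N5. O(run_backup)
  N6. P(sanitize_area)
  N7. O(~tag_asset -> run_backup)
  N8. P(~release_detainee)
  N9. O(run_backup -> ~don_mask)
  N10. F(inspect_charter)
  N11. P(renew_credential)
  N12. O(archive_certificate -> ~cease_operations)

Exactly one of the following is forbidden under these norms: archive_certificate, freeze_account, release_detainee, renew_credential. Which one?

Premise 5 states O(run_backup) outright.
From O(run_backup) and premise 9, O(run_backup -> ~don_mask), we obtain O(~don_mask).
Premise 3 is O(~don_mask -> disclose_voucher); since O(~don_mask), deontic closure gives O(disclose_voucher).
Premise 2, O(~log_contract -> ~disclose_voucher), contraposes to O(disclose_voucher -> log_contract); with O(disclose_voucher) we get O(log_contract).
Premise 1, O(~cease_operations -> ~log_contract), contraposes to O(log_contract -> cease_operations); with O(log_contract) we get O(cease_operations).
Premise 12, O(archive_certificate -> ~cease_operations), contraposes to O(cease_operations -> ~archive_certificate); with O(cease_operations) we get O(~archive_certificate).
So O(~archive_certificate) holds, i.e. archive_certificate is forbidden. None of the other listed options is forbidden under the premises.

archive_certificate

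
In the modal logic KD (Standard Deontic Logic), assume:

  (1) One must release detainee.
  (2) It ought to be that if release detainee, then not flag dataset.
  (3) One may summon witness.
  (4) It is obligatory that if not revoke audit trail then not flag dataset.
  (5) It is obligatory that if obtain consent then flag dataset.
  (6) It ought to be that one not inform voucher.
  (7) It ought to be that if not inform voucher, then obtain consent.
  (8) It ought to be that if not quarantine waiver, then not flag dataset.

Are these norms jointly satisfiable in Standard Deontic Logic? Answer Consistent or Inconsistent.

Inconsistent

From premise 1 we have O(release_detainee).
From O(release_detainee) and premise 2, O(release_detainee → ¬flag_dataset), we obtain O(¬flag_dataset).
The contrapositive of premise 5 (O(obtain_consent → flag_dataset)) is O(¬flag_dataset → ¬obtain_consent), and O(¬flag_dataset) is already established, so O(¬obtain_consent).
Premise 7 is O(¬inform_voucher → obtain_consent); contrapositively O(¬obtain_consent → inform_voucher). Since O(¬obtain_consent) holds, K gives O(inform_voucher).
Yet premise 6 states O(¬inform_voucher).
We now have both O(inform_voucher) and O(¬inform_voucher) — inform_voucher is simultaneously obligatory and forbidden, violating the D-axiom.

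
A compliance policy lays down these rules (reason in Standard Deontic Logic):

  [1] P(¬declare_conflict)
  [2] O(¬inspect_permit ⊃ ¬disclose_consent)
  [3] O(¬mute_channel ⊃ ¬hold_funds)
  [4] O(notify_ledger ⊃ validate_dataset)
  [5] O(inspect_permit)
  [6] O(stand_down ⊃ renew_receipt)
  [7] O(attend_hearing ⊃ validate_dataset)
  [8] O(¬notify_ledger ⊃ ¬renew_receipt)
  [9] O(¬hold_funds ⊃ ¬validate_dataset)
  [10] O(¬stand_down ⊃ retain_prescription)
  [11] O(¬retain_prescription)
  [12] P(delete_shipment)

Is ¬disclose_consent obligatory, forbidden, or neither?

Premise 2 is O(¬inspect_permit ⊃ ¬disclose_consent), but O(¬inspect_permit) is not derivable from the premises, so it does not yield O(¬disclose_consent).
No premise or chain of K-axiom applications forces O(¬disclose_consent), and none forces O(disclose_consent). So ¬disclose_consent is neither obligatory nor forbidden under these norms.

Neither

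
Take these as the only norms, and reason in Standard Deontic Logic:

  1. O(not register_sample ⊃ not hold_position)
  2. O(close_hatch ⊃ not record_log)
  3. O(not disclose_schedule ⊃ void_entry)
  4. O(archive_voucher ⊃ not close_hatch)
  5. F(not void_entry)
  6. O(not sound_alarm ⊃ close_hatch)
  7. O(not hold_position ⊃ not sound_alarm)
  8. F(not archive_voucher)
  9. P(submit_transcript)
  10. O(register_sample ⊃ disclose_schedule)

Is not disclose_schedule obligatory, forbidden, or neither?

Forbidden

Premise 8 is F(not archive_voucher), i.e. O(archive_voucher).
Applying K to premise 4 (O(archive_voucher ⊃ not close_hatch)) and O(archive_voucher) yields O(not close_hatch).
The contrapositive of premise 6 (O(not sound_alarm ⊃ close_hatch)) is O(not close_hatch ⊃ sound_alarm), and O(not close_hatch) is already established, so O(sound_alarm).
Premise 7 is O(not hold_position ⊃ not sound_alarm); contrapositively O(sound_alarm ⊃ hold_position). Since O(sound_alarm) holds, K gives O(hold_position).
The contrapositive of premise 1 (O(not register_sample ⊃ not hold_position)) is O(hold_position ⊃ register_sample), and O(hold_position) is already established, so O(register_sample).
With premise 10, O(register_sample ⊃ disclose_schedule), the K-axiom yields O(disclose_schedule).
Premises 2, 3, 5, 9 do not contribute to this derivation.
Thus O(disclose_schedule), which is F(not disclose_schedule): not disclose_schedule is forbidden.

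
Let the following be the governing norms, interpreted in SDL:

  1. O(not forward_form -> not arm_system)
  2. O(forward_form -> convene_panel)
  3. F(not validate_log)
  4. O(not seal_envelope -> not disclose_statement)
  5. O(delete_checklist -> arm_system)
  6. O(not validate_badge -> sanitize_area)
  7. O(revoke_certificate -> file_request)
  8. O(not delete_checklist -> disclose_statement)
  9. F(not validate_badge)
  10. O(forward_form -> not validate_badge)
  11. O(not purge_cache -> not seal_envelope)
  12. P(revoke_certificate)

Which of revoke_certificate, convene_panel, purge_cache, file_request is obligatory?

purge_cache

Premise 9, F(not validate_badge), is equivalent to O(validate_badge).
Premise 10, O(forward_form -> not validate_badge), contraposes to O(validate_badge -> not forward_form); with O(validate_badge) we get O(not forward_form).
From O(not forward_form) and premise 1, O(not forward_form -> not arm_system), we obtain O(not arm_system).
Premise 5 is O(delete_checklist -> arm_system); contrapositively O(not arm_system -> not delete_checklist). Since O(not arm_system) holds, K gives O(not delete_checklist).
Applying K to premise 8 (O(not delete_checklist -> disclose_statement)) and O(not delete_checklist) yields O(disclose_statement).
Premise 4, O(not seal_envelope -> not disclose_statement), contraposes to O(disclose_statement -> seal_envelope); with O(disclose_statement) we get O(seal_envelope).
Premise 11 is O(not purge_cache -> not seal_envelope); contrapositively O(seal_envelope -> purge_cache). Since O(seal_envelope) holds, K gives O(purge_cache).
So O(purge_cache) holds — purge_cache is obligatory. None of the other listed options is made obligatory by any chain of premises.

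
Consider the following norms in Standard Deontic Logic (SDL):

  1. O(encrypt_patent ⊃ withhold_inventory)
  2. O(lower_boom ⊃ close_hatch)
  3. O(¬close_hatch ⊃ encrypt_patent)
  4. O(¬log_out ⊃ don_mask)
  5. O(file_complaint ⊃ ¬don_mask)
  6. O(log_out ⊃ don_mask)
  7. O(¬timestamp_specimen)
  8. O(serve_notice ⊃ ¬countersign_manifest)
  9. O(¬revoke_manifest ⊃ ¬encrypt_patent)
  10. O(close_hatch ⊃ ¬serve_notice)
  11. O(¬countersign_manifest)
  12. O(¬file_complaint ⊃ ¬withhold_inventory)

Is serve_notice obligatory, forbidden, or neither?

By case analysis on log_out: premise 6 gives O(log_out ⊃ don_mask) and premise 4 gives O(¬log_out ⊃ don_mask), so O(don_mask) either way.
Premise 5, O(file_complaint ⊃ ¬don_mask), contraposes to O(don_mask ⊃ ¬file_complaint); with O(don_mask) we get O(¬file_complaint).
From O(¬file_complaint) and premise 12, O(¬file_complaint ⊃ ¬withhold_inventory), we obtain O(¬withhold_inventory).
The contrapositive of premise 1 (O(encrypt_patent ⊃ withhold_inventory)) is O(¬withhold_inventory ⊃ ¬encrypt_patent), and O(¬withhold_inventory) is already established, so O(¬encrypt_patent).
The contrapositive of premise 3 (O(¬close_hatch ⊃ encrypt_patent)) is O(¬encrypt_patent ⊃ close_hatch), and O(¬encrypt_patent) is already established, so O(close_hatch).
Premise 10 is O(close_hatch ⊃ ¬serve_notice); since O(close_hatch), deontic closure gives O(¬serve_notice).
Premises 2, 7, 8, 9, 11 do not contribute to this derivation.
Thus O(¬serve_notice), which is F(serve_notice): serve_notice is forbidden.

Forbidden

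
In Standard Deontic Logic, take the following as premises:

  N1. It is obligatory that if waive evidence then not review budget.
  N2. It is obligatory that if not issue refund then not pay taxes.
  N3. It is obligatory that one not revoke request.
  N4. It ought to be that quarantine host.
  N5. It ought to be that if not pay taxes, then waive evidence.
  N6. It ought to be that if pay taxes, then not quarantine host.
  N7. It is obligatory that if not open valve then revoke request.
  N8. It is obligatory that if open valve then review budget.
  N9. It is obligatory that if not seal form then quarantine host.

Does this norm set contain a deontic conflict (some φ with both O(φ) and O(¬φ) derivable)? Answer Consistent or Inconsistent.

Inconsistent

From premise 4 we have O(quarantine_host).
The contrapositive of premise 6 (O(pay_taxes → ¬quarantine_host)) is O(quarantine_host → ¬pay_taxes), and O(quarantine_host) is already established, so O(¬pay_taxes).
Premise 5 is O(¬pay_taxes → waive_evidence); since O(¬pay_taxes), deontic closure gives O(waive_evidence).
Premise 1 is O(waive_evidence → ¬review_budget); since O(waive_evidence), deontic closure gives O(¬review_budget).
The contrapositive of premise 8 (O(open_valve → review_budget)) is O(¬review_budget → ¬open_valve), and O(¬review_budget) is already established, so O(¬open_valve).
With premise 7, O(¬open_valve → revoke_request), the K-axiom yields O(revoke_request).
Yet premise 3 states O(¬revoke_request).
We now have both O(revoke_request) and O(¬revoke_request) — revoke_request is simultaneously obligatory and forbidden, violating the D-axiom.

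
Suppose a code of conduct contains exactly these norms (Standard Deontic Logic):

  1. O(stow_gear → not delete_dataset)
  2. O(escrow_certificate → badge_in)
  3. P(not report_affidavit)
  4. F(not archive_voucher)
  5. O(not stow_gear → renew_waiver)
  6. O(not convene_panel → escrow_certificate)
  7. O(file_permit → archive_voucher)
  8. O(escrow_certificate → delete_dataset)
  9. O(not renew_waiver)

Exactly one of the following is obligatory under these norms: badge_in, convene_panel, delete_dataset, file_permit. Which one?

convene_panel

Premise 9 gives O(not renew_waiver).
Premise 5 is O(not stow_gear → renew_waiver); contrapositively O(not renew_waiver → stow_gear). Since O(not renew_waiver) holds, K gives O(stow_gear).
From O(stow_gear) and premise 1, O(stow_gear → not delete_dataset), we obtain O(not delete_dataset).
Premise 8, O(escrow_certificate → delete_dataset), contraposes to O(not delete_dataset → not escrow_certificate); with O(not delete_dataset) we get O(not escrow_certificate).
Premise 6 is O(not convene_panel → escrow_certificate); contrapositively O(not escrow_certificate → convene_panel). Since O(not escrow_certificate) holds, K gives O(convene_panel).
So O(convene_panel) holds — convene_panel is obligatory. None of the other listed options is made obligatory by any chain of premises.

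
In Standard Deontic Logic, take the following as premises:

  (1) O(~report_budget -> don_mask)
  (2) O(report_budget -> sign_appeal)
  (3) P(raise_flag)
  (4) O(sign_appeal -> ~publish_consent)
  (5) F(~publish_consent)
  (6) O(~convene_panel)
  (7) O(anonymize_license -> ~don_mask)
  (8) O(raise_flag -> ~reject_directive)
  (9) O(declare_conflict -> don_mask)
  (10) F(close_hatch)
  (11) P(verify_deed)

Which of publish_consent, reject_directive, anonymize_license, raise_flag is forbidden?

F(~publish_consent) at premise 5 means O(publish_consent).
Premise 4, O(sign_appeal -> ~publish_consent), contraposes to O(publish_consent -> ~sign_appeal); with O(publish_consent) we get O(~sign_appeal).
Premise 2, O(report_budget -> sign_appeal), contraposes to O(~sign_appeal -> ~report_budget); with O(~sign_appeal) we get O(~report_budget).
Premise 1 is O(~report_budget -> don_mask); since O(~report_budget), deontic closure gives O(don_mask).
The contrapositive of premise 7 (O(anonymize_license -> ~don_mask)) is O(don_mask -> ~anonymize_license), and O(don_mask) is already established, so O(~anonymize_license).
So O(~anonymize_license) holds, i.e. anonymize_license is forbidden. None of the other listed options is forbidden under the premises.

anonymize_license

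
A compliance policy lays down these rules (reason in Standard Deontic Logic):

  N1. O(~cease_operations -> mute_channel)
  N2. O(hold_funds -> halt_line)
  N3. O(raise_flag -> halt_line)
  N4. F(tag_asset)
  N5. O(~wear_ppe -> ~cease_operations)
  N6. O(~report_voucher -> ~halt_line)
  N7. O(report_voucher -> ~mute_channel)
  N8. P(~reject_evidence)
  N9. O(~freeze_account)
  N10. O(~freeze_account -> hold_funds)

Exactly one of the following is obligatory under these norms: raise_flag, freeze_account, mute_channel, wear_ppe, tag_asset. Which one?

From premise 9 we have O(~freeze_account).
Applying K to premise 10 (O(~freeze_account -> hold_funds)) and O(~freeze_account) yields O(hold_funds).
Premise 2 is O(hold_funds -> halt_line); since O(hold_funds), deontic closure gives O(halt_line).
Premise 6, O(~report_voucher -> ~halt_line), contraposes to O(halt_line -> report_voucher); with O(halt_line) we get O(report_voucher).
Premise 7 is O(report_voucher -> ~mute_channel); since O(report_voucher), deontic closure gives O(~mute_channel).
The contrapositive of premise 1 (O(~cease_operations -> mute_channel)) is O(~mute_channel -> cease_operations), and O(~mute_channel) is already established, so O(cease_operations).
The contrapositive of premise 5 (O(~wear_ppe -> ~cease_operations)) is O(cease_operations -> wear_ppe), and O(cease_operations) is already established, so O(wear_ppe).
So O(wear_ppe) holds — wear_ppe is obligatory. None of the other listed options is made obligatory by any chain of premises.

wear_ppe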